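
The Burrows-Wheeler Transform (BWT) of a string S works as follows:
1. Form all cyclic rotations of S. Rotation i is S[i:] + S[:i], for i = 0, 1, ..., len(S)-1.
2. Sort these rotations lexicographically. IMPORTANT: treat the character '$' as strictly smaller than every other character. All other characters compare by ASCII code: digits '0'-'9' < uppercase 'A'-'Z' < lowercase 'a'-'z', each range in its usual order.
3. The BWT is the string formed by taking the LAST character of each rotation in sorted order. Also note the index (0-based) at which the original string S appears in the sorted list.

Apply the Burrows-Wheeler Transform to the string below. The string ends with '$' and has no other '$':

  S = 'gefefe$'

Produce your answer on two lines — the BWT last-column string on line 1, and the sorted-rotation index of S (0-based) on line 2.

Answer: effgee$
6

Derivation:
All 7 rotations (rotation i = S[i:]+S[:i]):
  rot[0] = gefefe$
  rot[1] = efefe$g
  rot[2] = fefe$ge
  rot[3] = efe$gef
  rot[4] = fe$gefe
  rot[5] = e$gefef
  rot[6] = $gefefe
Sorted (with $ < everything):
  sorted[0] = $gefefe  (last char: 'e')
  sorted[1] = e$gefef  (last char: 'f')
  sorted[2] = efe$gef  (last char: 'f')
  sorted[3] = efefe$g  (last char: 'g')
  sorted[4] = fe$gefe  (last char: 'e')
  sorted[5] = fefe$ge  (last char: 'e')
  sorted[6] = gefefe$  (last char: '$')
Last column: effgee$
Original string S is at sorted index 6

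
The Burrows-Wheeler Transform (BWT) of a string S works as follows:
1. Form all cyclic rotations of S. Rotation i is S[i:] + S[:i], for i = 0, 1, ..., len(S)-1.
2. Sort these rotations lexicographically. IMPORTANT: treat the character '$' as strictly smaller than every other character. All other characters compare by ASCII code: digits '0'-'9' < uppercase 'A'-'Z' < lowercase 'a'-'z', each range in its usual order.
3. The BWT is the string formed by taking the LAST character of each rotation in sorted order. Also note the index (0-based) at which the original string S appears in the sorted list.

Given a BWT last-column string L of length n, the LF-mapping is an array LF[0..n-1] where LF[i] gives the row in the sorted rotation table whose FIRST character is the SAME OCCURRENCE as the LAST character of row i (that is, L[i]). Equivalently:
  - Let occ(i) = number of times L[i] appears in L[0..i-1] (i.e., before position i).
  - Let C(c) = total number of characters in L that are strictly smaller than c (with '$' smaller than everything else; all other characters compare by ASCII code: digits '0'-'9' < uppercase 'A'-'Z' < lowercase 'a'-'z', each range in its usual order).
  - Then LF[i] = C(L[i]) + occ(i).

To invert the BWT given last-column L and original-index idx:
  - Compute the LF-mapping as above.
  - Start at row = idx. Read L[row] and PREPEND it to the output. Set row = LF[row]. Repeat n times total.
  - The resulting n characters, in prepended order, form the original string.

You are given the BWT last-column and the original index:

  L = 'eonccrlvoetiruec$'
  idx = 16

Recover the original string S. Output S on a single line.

Answer: violetoccurrence$

Derivation:
LF mapping: 4 10 9 1 2 12 8 16 11 5 14 7 13 15 6 3 0
Walk LF starting at row 16, prepending L[row]:
  step 1: row=16, L[16]='$', prepend. Next row=LF[16]=0
  step 2: row=0, L[0]='e', prepend. Next row=LF[0]=4
  step 3: row=4, L[4]='c', prepend. Next row=LF[4]=2
  step 4: row=2, L[2]='n', prepend. Next row=LF[2]=9
  step 5: row=9, L[9]='e', prepend. Next row=LF[9]=5
  step 6: row=5, L[5]='r', prepend. Next row=LF[5]=12
  step 7: row=12, L[12]='r', prepend. Next row=LF[12]=13
  step 8: row=13, L[13]='u', prepend. Next row=LF[13]=15
  step 9: row=15, L[15]='c', prepend. Next row=LF[15]=3
  step 10: row=3, L[3]='c', prepend. Next row=LF[3]=1
  step 11: row=1, L[1]='o', prepend. Next row=LF[1]=10
  step 12: row=10, L[10]='t', prepend. Next row=LF[10]=14
  step 13: row=14, L[14]='e', prepend. Next row=LF[14]=6
  step 14: row=6, L[6]='l', prepend. Next row=LF[6]=8
  step 15: row=8, L[8]='o', prepend. Next row=LF[8]=11
  step 16: row=11, L[11]='i', prepend. Next row=LF[11]=7
  step 17: row=7, L[7]='v', prepend. Next row=LF[7]=16
Reversed output: violetoccurrence$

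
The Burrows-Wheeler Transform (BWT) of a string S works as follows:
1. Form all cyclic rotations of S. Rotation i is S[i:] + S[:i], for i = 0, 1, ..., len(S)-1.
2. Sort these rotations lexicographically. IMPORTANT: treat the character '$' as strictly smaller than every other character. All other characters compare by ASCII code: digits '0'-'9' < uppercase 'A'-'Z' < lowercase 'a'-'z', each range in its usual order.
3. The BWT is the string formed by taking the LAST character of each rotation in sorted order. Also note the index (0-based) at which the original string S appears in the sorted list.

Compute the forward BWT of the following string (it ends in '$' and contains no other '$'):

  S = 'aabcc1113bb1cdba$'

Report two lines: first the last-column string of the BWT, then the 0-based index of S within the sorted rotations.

Answer: ac11b1b$abd3acb1c
7

Derivation:
All 17 rotations (rotation i = S[i:]+S[:i]):
  rot[0] = aabcc1113bb1cdba$
  rot[1] = abcc1113bb1cdba$a
  rot[2] = bcc1113bb1cdba$aa
  rot[3] = cc1113bb1cdba$aab
  rot[4] = c1113bb1cdba$aabc
  rot[5] = 1113bb1cdba$aabcc
  rot[6] = 113bb1cdba$aabcc1
  rot[7] = 13bb1cdba$aabcc11
  rot[8] = 3bb1cdba$aabcc111
  rot[9] = bb1cdba$aabcc1113
  rot[10] = b1cdba$aabcc1113b
  rot[11] = 1cdba$aabcc1113bb
  rot[12] = cdba$aabcc1113bb1
  rot[13] = dba$aabcc1113bb1c
  rot[14] = ba$aabcc1113bb1cd
  rot[15] = a$aabcc1113bb1cdb
  rot[16] = $aabcc1113bb1cdba
Sorted (with $ < everything):
  sorted[0] = $aabcc1113bb1cdba  (last char: 'a')
  sorted[1] = 1113bb1cdba$aabcc  (last char: 'c')
  sorted[2] = 113bb1cdba$aabcc1  (last char: '1')
  sorted[3] = 13bb1cdba$aabcc11  (last char: '1')
  sorted[4] = 1cdba$aabcc1113bb  (last char: 'b')
  sorted[5] = 3bb1cdba$aabcc111  (last char: '1')
  sorted[6] = a$aabcc1113bb1cdb  (last char: 'b')
  sorted[7] = aabcc1113bb1cdba$  (last char: '$')
  sorted[8] = abcc1113bb1cdba$a  (last char: 'a')
  sorted[9] = b1cdba$aabcc1113b  (last char: 'b')
  sorted[10] = ba$aabcc1113bb1cd  (last char: 'd')
  sorted[11] = bb1cdba$aabcc1113  (last char: '3')
  sorted[12] = bcc1113bb1cdba$aa  (last char: 'a')
  sorted[13] = c1113bb1cdba$aabc  (last char: 'c')
  sorted[14] = cc1113bb1cdba$aab  (last char: 'b')
  sorted[15] = cdba$aabcc1113bb1  (last char: '1')
  sorted[16] = dba$aabcc1113bb1c  (last char: 'c')
Last column: ac11b1b$abd3acb1c
Original string S is at sorted index 7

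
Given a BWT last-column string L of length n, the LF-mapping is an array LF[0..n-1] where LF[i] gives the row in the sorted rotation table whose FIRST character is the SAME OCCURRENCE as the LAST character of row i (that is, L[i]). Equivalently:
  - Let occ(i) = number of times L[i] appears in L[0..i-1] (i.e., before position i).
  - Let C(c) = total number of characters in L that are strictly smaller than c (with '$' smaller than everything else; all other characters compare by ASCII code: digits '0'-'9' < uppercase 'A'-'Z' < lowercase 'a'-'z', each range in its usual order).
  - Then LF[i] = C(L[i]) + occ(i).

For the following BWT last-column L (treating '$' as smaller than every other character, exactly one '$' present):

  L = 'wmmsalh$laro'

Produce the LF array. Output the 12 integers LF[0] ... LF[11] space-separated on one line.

Char counts: '$':1, 'a':2, 'h':1, 'l':2, 'm':2, 'o':1, 'r':1, 's':1, 'w':1
C (first-col start): C('$')=0, C('a')=1, C('h')=3, C('l')=4, C('m')=6, C('o')=8, C('r')=9, C('s')=10, C('w')=11
L[0]='w': occ=0, LF[0]=C('w')+0=11+0=11
L[1]='m': occ=0, LF[1]=C('m')+0=6+0=6
L[2]='m': occ=1, LF[2]=C('m')+1=6+1=7
L[3]='s': occ=0, LF[3]=C('s')+0=10+0=10
L[4]='a': occ=0, LF[4]=C('a')+0=1+0=1
L[5]='l': occ=0, LF[5]=C('l')+0=4+0=4
L[6]='h': occ=0, LF[6]=C('h')+0=3+0=3
L[7]='$': occ=0, LF[7]=C('$')+0=0+0=0
L[8]='l': occ=1, LF[8]=C('l')+1=4+1=5
L[9]='a': occ=1, LF[9]=C('a')+1=1+1=2
L[10]='r': occ=0, LF[10]=C('r')+0=9+0=9
L[11]='o': occ=0, LF[11]=C('o')+0=8+0=8

Answer: 11 6 7 10 1 4 3 0 5 2 9 8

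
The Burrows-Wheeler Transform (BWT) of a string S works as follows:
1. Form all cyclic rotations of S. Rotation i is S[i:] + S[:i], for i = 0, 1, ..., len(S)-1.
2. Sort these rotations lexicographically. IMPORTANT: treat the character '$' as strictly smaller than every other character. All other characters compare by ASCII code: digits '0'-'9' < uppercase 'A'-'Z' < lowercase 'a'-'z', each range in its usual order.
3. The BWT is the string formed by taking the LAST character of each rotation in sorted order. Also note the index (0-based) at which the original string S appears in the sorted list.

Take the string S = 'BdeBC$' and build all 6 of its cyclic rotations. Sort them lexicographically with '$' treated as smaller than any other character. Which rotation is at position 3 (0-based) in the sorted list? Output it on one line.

All 6 rotations (rotation i = S[i:]+S[:i]):
  rot[0] = BdeBC$
  rot[1] = deBC$B
  rot[2] = eBC$Bd
  rot[3] = BC$Bde
  rot[4] = C$BdeB
  rot[5] = $BdeBC
Sorted (with $ < everything):
  sorted[0] = $BdeBC
  sorted[1] = BC$Bde
  sorted[2] = BdeBC$
  sorted[3] = C$BdeB
  sorted[4] = deBC$B
  sorted[5] = eBC$Bd
sorted[3] = C$BdeB

Answer: C$BdeB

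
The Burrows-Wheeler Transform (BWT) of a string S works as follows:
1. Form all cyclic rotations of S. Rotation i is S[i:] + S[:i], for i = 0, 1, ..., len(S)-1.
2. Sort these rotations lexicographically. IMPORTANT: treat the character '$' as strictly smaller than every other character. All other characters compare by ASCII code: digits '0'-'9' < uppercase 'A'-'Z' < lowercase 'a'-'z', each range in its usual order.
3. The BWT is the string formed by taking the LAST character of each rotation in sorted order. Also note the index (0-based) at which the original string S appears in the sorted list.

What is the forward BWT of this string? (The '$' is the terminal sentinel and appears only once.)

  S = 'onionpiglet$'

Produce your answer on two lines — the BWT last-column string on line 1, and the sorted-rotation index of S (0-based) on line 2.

Answer: tlipngoo$ine
8

Derivation:
All 12 rotations (rotation i = S[i:]+S[:i]):
  rot[0] = onionpiglet$
  rot[1] = nionpiglet$o
  rot[2] = ionpiglet$on
  rot[3] = onpiglet$oni
  rot[4] = npiglet$onio
  rot[5] = piglet$onion
  rot[6] = iglet$onionp
  rot[7] = glet$onionpi
  rot[8] = let$onionpig
  rot[9] = et$onionpigl
  rot[10] = t$onionpigle
  rot[11] = $onionpiglet
Sorted (with $ < everything):
  sorted[0] = $onionpiglet  (last char: 't')
  sorted[1] = et$onionpigl  (last char: 'l')
  sorted[2] = glet$onionpi  (last char: 'i')
  sorted[3] = iglet$onionp  (last char: 'p')
  sorted[4] = ionpiglet$on  (last char: 'n')
  sorted[5] = let$onionpig  (last char: 'g')
  sorted[6] = nionpiglet$o  (last char: 'o')
  sorted[7] = npiglet$onio  (last char: 'o')
  sorted[8] = onionpiglet$  (last char: '$')
  sorted[9] = onpiglet$oni  (last char: 'i')
  sorted[10] = piglet$onion  (last char: 'n')
  sorted[11] = t$onionpigle  (last char: 'e')
Last column: tlipngoo$ine
Original string S is at sorted index 8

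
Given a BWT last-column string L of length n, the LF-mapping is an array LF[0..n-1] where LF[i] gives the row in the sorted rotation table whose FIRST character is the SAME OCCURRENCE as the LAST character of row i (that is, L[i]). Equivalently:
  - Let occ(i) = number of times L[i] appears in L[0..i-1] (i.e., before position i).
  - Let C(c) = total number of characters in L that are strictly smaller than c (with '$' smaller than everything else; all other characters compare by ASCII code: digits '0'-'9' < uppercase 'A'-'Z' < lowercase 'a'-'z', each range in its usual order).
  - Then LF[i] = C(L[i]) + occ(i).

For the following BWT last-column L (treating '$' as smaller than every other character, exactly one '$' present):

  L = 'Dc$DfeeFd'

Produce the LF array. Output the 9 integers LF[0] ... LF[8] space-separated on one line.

Answer: 1 4 0 2 8 6 7 3 5

Derivation:
Char counts: '$':1, 'D':2, 'F':1, 'c':1, 'd':1, 'e':2, 'f':1
C (first-col start): C('$')=0, C('D')=1, C('F')=3, C('c')=4, C('d')=5, C('e')=6, C('f')=8
L[0]='D': occ=0, LF[0]=C('D')+0=1+0=1
L[1]='c': occ=0, LF[1]=C('c')+0=4+0=4
L[2]='$': occ=0, LF[2]=C('$')+0=0+0=0
L[3]='D': occ=1, LF[3]=C('D')+1=1+1=2
L[4]='f': occ=0, LF[4]=C('f')+0=8+0=8
L[5]='e': occ=0, LF[5]=C('e')+0=6+0=6
L[6]='e': occ=1, LF[6]=C('e')+1=6+1=7
L[7]='F': occ=0, LF[7]=C('F')+0=3+0=3
L[8]='d': occ=0, LF[8]=C('d')+0=5+0=5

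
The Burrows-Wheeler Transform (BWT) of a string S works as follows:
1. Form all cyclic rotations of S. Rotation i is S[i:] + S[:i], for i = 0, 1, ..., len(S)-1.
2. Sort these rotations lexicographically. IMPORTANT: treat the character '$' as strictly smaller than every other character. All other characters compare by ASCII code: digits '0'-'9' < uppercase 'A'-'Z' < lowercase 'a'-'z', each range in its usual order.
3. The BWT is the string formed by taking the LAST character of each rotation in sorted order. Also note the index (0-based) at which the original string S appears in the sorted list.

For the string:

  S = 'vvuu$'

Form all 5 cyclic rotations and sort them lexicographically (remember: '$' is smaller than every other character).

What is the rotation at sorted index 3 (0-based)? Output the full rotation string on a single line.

Answer: vuu$v

Derivation:
All 5 rotations (rotation i = S[i:]+S[:i]):
  rot[0] = vvuu$
  rot[1] = vuu$v
  rot[2] = uu$vv
  rot[3] = u$vvu
  rot[4] = $vvuu
Sorted (with $ < everything):
  sorted[0] = $vvuu
  sorted[1] = u$vvu
  sorted[2] = uu$vv
  sorted[3] = vuu$v
  sorted[4] = vvuu$
sorted[3] = vuu$v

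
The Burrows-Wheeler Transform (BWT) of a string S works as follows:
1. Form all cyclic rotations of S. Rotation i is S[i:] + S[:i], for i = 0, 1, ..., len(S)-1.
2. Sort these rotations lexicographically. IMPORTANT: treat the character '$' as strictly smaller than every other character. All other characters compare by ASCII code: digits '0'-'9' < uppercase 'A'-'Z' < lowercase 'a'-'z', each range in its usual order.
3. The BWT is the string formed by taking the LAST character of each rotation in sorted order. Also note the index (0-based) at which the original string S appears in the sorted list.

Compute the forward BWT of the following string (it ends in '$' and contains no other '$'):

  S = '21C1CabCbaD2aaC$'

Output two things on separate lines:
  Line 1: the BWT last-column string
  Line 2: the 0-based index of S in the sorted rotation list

All 16 rotations (rotation i = S[i:]+S[:i]):
  rot[0] = 21C1CabCbaD2aaC$
  rot[1] = 1C1CabCbaD2aaC$2
  rot[2] = C1CabCbaD2aaC$21
  rot[3] = 1CabCbaD2aaC$21C
  rot[4] = CabCbaD2aaC$21C1
  rot[5] = abCbaD2aaC$21C1C
  rot[6] = bCbaD2aaC$21C1Ca
  rot[7] = CbaD2aaC$21C1Cab
  rot[8] = baD2aaC$21C1CabC
  rot[9] = aD2aaC$21C1CabCb
  rot[10] = D2aaC$21C1CabCba
  rot[11] = 2aaC$21C1CabCbaD
  rot[12] = aaC$21C1CabCbaD2
  rot[13] = aC$21C1CabCbaD2a
  rot[14] = C$21C1CabCbaD2aa
  rot[15] = $21C1CabCbaD2aaC
Sorted (with $ < everything):
  sorted[0] = $21C1CabCbaD2aaC  (last char: 'C')
  sorted[1] = 1C1CabCbaD2aaC$2  (last char: '2')
  sorted[2] = 1CabCbaD2aaC$21C  (last char: 'C')
  sorted[3] = 21C1CabCbaD2aaC$  (last char: '$')
  sorted[4] = 2aaC$21C1CabCbaD  (last char: 'D')
  sorted[5] = C$21C1CabCbaD2aa  (last char: 'a')
  sorted[6] = C1CabCbaD2aaC$21  (last char: '1')
  sorted[7] = CabCbaD2aaC$21C1  (last char: '1')
  sorted[8] = CbaD2aaC$21C1Cab  (last char: 'b')
  sorted[9] = D2aaC$21C1CabCba  (last char: 'a')
  sorted[10] = aC$21C1CabCbaD2a  (last char: 'a')
  sorted[11] = aD2aaC$21C1CabCb  (last char: 'b')
  sorted[12] = aaC$21C1CabCbaD2  (last char: '2')
  sorted[13] = abCbaD2aaC$21C1C  (last char: 'C')
  sorted[14] = bCbaD2aaC$21C1Ca  (last char: 'a')
  sorted[15] = baD2aaC$21C1CabC  (last char: 'C')
Last column: C2C$Da11baab2CaC
Original string S is at sorted index 3

Answer: C2C$Da11baab2CaC
3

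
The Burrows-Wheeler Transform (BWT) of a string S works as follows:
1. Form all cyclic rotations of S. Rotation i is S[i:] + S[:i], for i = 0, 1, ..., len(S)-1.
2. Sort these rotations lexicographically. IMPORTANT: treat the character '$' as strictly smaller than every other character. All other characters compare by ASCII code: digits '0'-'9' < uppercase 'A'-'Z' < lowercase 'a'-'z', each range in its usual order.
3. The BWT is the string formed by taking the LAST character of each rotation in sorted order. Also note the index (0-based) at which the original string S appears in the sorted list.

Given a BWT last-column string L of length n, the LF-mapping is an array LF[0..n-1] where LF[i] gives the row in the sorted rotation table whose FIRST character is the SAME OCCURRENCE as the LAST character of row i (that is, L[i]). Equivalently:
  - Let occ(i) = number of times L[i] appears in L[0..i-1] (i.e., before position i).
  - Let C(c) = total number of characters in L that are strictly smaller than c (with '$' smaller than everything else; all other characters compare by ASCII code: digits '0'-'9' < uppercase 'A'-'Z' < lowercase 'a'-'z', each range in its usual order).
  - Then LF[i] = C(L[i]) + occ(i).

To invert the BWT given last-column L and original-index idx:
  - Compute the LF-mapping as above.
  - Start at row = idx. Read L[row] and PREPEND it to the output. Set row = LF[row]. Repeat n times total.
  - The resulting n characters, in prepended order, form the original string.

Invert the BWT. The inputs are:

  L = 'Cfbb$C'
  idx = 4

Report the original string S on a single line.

Answer: bbCfC$

Derivation:
LF mapping: 1 5 3 4 0 2
Walk LF starting at row 4, prepending L[row]:
  step 1: row=4, L[4]='$', prepend. Next row=LF[4]=0
  step 2: row=0, L[0]='C', prepend. Next row=LF[0]=1
  step 3: row=1, L[1]='f', prepend. Next row=LF[1]=5
  step 4: row=5, L[5]='C', prepend. Next row=LF[5]=2
  step 5: row=2, L[2]='b', prepend. Next row=LF[2]=3
  step 6: row=3, L[3]='b', prepend. Next row=LF[3]=4
Reversed output: bbCfC$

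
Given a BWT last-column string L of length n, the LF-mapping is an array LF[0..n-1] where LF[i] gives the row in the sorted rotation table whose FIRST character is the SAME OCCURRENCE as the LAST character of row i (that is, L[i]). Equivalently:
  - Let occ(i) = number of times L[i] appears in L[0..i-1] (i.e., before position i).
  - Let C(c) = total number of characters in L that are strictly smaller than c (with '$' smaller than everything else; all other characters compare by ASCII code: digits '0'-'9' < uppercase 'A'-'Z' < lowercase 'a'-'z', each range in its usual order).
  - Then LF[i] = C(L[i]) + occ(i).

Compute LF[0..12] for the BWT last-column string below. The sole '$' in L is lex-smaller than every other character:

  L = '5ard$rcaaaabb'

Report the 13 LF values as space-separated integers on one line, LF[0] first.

Char counts: '$':1, '5':1, 'a':5, 'b':2, 'c':1, 'd':1, 'r':2
C (first-col start): C('$')=0, C('5')=1, C('a')=2, C('b')=7, C('c')=9, C('d')=10, C('r')=11
L[0]='5': occ=0, LF[0]=C('5')+0=1+0=1
L[1]='a': occ=0, LF[1]=C('a')+0=2+0=2
L[2]='r': occ=0, LF[2]=C('r')+0=11+0=11
L[3]='d': occ=0, LF[3]=C('d')+0=10+0=10
L[4]='$': occ=0, LF[4]=C('$')+0=0+0=0
L[5]='r': occ=1, LF[5]=C('r')+1=11+1=12
L[6]='c': occ=0, LF[6]=C('c')+0=9+0=9
L[7]='a': occ=1, LF[7]=C('a')+1=2+1=3
L[8]='a': occ=2, LF[8]=C('a')+2=2+2=4
L[9]='a': occ=3, LF[9]=C('a')+3=2+3=5
L[10]='a': occ=4, LF[10]=C('a')+4=2+4=6
L[11]='b': occ=0, LF[11]=C('b')+0=7+0=7
L[12]='b': occ=1, LF[12]=C('b')+1=7+1=8

Answer: 1 2 11 10 0 12 9 3 4 5 6 7 8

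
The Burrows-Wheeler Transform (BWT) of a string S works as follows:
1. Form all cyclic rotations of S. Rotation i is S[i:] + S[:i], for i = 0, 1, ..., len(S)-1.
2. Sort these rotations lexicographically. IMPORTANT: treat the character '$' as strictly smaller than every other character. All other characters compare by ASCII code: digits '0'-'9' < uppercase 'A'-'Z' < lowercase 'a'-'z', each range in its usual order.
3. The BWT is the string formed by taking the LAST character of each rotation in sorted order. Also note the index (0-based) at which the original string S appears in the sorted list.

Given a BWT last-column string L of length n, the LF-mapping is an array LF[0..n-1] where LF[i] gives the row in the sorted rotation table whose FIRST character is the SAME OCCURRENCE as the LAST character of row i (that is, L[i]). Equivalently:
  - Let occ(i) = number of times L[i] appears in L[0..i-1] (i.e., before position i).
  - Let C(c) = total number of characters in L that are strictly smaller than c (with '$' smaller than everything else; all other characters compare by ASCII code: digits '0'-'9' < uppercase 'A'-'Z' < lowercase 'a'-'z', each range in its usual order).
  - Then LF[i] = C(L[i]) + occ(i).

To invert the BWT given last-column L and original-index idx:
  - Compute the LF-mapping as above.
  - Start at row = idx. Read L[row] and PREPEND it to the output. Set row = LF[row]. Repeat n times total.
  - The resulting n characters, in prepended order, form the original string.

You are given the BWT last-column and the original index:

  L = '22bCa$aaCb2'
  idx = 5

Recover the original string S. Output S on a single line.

Answer: CaaaC2bb22$

Derivation:
LF mapping: 1 2 9 4 6 0 7 8 5 10 3
Walk LF starting at row 5, prepending L[row]:
  step 1: row=5, L[5]='$', prepend. Next row=LF[5]=0
  step 2: row=0, L[0]='2', prepend. Next row=LF[0]=1
  step 3: row=1, L[1]='2', prepend. Next row=LF[1]=2
  step 4: row=2, L[2]='b', prepend. Next row=LF[2]=9
  step 5: row=9, L[9]='b', prepend. Next row=LF[9]=10
  step 6: row=10, L[10]='2', prepend. Next row=LF[10]=3
  step 7: row=3, L[3]='C', prepend. Next row=LF[3]=4
  step 8: row=4, L[4]='a', prepend. Next row=LF[4]=6
  step 9: row=6, L[6]='a', prepend. Next row=LF[6]=7
  step 10: row=7, L[7]='a', prepend. Next row=LF[7]=8
  step 11: row=8, L[8]='C', prepend. Next row=LF[8]=5
Reversed output: CaaaC2bb22$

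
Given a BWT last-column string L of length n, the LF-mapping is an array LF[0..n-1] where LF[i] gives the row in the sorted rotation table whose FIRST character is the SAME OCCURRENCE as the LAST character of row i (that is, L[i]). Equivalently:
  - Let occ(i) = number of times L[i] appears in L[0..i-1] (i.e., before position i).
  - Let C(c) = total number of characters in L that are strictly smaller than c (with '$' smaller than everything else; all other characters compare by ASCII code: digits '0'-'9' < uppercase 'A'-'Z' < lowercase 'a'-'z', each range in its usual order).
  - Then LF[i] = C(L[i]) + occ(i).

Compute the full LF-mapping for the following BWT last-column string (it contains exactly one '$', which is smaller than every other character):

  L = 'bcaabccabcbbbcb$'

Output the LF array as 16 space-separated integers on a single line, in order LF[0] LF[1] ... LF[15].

Answer: 4 11 1 2 5 12 13 3 6 14 7 8 9 15 10 0

Derivation:
Char counts: '$':1, 'a':3, 'b':7, 'c':5
C (first-col start): C('$')=0, C('a')=1, C('b')=4, C('c')=11
L[0]='b': occ=0, LF[0]=C('b')+0=4+0=4
L[1]='c': occ=0, LF[1]=C('c')+0=11+0=11
L[2]='a': occ=0, LF[2]=C('a')+0=1+0=1
L[3]='a': occ=1, LF[3]=C('a')+1=1+1=2
L[4]='b': occ=1, LF[4]=C('b')+1=4+1=5
L[5]='c': occ=1, LF[5]=C('c')+1=11+1=12
L[6]='c': occ=2, LF[6]=C('c')+2=11+2=13
L[7]='a': occ=2, LF[7]=C('a')+2=1+2=3
L[8]='b': occ=2, LF[8]=C('b')+2=4+2=6
L[9]='c': occ=3, LF[9]=C('c')+3=11+3=14
L[10]='b': occ=3, LF[10]=C('b')+3=4+3=7
L[11]='b': occ=4, LF[11]=C('b')+4=4+4=8
L[12]='b': occ=5, LF[12]=C('b')+5=4+5=9
L[13]='c': occ=4, LF[13]=C('c')+4=11+4=15
L[14]='b': occ=6, LF[14]=C('b')+6=4+6=10
L[15]='$': occ=0, LF[15]=C('$')+0=0+0=0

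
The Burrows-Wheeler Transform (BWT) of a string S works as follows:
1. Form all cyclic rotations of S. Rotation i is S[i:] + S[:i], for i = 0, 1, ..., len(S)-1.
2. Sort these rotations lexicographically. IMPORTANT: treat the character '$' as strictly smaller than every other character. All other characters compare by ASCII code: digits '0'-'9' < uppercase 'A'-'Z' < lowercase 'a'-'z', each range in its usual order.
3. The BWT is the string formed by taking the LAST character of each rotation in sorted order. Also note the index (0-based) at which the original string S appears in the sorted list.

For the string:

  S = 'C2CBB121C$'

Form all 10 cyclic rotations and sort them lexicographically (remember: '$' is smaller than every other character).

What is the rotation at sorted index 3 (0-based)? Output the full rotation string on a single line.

Answer: 21C$C2CBB1

Derivation:
All 10 rotations (rotation i = S[i:]+S[:i]):
  rot[0] = C2CBB121C$
  rot[1] = 2CBB121C$C
  rot[2] = CBB121C$C2
  rot[3] = BB121C$C2C
  rot[4] = B121C$C2CB
  rot[5] = 121C$C2CBB
  rot[6] = 21C$C2CBB1
  rot[7] = 1C$C2CBB12
  rot[8] = C$C2CBB121
  rot[9] = $C2CBB121C
Sorted (with $ < everything):
  sorted[0] = $C2CBB121C
  sorted[1] = 121C$C2CBB
  sorted[2] = 1C$C2CBB12
  sorted[3] = 21C$C2CBB1
  sorted[4] = 2CBB121C$C
  sorted[5] = B121C$C2CB
  sorted[6] = BB121C$C2C
  sorted[7] = C$C2CBB121
  sorted[8] = C2CBB121C$
  sorted[9] = CBB121C$C2
sorted[3] = 21C$C2CBB1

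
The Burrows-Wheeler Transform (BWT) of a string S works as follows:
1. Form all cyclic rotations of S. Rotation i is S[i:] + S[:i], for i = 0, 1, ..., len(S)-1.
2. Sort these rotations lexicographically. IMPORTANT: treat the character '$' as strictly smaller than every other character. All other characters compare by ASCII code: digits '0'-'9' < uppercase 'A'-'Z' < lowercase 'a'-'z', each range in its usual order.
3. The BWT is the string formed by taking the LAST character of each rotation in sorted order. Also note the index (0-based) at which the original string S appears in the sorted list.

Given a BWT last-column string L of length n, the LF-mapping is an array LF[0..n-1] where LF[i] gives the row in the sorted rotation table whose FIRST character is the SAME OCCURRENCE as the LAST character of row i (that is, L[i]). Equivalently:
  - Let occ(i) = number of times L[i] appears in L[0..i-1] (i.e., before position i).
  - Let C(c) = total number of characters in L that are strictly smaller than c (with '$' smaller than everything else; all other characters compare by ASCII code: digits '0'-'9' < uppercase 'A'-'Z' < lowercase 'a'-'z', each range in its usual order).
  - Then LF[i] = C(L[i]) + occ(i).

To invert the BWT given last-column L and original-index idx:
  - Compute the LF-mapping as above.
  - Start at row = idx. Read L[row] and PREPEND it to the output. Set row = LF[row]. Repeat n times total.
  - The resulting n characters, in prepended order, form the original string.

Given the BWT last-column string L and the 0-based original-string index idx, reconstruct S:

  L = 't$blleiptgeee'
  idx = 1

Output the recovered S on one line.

Answer: beetlepiglet$

Derivation:
LF mapping: 11 0 1 8 9 2 7 10 12 6 3 4 5
Walk LF starting at row 1, prepending L[row]:
  step 1: row=1, L[1]='$', prepend. Next row=LF[1]=0
  step 2: row=0, L[0]='t', prepend. Next row=LF[0]=11
  step 3: row=11, L[11]='e', prepend. Next row=LF[11]=4
  step 4: row=4, L[4]='l', prepend. Next row=LF[4]=9
  step 5: row=9, L[9]='g', prepend. Next row=LF[9]=6
  step 6: row=6, L[6]='i', prepend. Next row=LF[6]=7
  step 7: row=7, L[7]='p', prepend. Next row=LF[7]=10
  step 8: row=10, L[10]='e', prepend. Next row=LF[10]=3
  step 9: row=3, L[3]='l', prepend. Next row=LF[3]=8
  step 10: row=8, L[8]='t', prepend. Next row=LF[8]=12
  step 11: row=12, L[12]='e', prepend. Next row=LF[12]=5
  step 12: row=5, L[5]='e', prepend. Next row=LF[5]=2
  step 13: row=2, L[2]='b', prepend. Next row=LF[2]=1
Reversed output: beetlepiglet$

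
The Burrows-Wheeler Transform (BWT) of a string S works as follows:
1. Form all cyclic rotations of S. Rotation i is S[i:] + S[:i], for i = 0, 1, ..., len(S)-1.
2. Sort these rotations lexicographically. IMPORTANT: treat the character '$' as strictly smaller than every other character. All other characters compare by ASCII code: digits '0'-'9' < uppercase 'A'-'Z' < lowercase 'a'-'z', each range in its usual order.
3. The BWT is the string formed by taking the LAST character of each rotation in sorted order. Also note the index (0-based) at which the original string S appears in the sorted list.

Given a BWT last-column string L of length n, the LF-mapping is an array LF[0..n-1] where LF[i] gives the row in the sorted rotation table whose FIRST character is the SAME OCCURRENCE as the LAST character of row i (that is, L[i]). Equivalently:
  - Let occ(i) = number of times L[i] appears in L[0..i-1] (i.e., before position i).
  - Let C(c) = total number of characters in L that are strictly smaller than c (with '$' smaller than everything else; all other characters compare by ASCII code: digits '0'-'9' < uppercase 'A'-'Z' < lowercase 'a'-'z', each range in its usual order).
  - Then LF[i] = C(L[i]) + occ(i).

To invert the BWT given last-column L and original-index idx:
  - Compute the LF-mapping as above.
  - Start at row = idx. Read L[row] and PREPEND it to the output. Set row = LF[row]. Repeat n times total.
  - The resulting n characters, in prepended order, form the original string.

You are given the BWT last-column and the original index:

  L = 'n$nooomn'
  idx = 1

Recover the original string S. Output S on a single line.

Answer: monoonn$

Derivation:
LF mapping: 2 0 3 5 6 7 1 4
Walk LF starting at row 1, prepending L[row]:
  step 1: row=1, L[1]='$', prepend. Next row=LF[1]=0
  step 2: row=0, L[0]='n', prepend. Next row=LF[0]=2
  step 3: row=2, L[2]='n', prepend. Next row=LF[2]=3
  step 4: row=3, L[3]='o', prepend. Next row=LF[3]=5
  step 5: row=5, L[5]='o', prepend. Next row=LF[5]=7
  step 6: row=7, L[7]='n', prepend. Next row=LF[7]=4
  step 7: row=4, L[4]='o', prepend. Next row=LF[4]=6
  step 8: row=6, L[6]='m', prepend. Next row=LF[6]=1
Reversed output: monoonn$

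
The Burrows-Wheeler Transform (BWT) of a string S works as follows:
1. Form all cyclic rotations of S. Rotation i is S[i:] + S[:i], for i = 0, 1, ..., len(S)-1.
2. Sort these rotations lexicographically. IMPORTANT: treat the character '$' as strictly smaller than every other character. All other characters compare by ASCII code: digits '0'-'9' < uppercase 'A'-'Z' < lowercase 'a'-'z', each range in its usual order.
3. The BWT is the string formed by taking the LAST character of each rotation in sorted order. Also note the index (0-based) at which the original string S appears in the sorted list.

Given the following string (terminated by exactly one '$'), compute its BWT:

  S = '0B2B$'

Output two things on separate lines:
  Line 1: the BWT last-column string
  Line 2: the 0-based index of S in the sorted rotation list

All 5 rotations (rotation i = S[i:]+S[:i]):
  rot[0] = 0B2B$
  rot[1] = B2B$0
  rot[2] = 2B$0B
  rot[3] = B$0B2
  rot[4] = $0B2B
Sorted (with $ < everything):
  sorted[0] = $0B2B  (last char: 'B')
  sorted[1] = 0B2B$  (last char: '$')
  sorted[2] = 2B$0B  (last char: 'B')
  sorted[3] = B$0B2  (last char: '2')
  sorted[4] = B2B$0  (last char: '0')
Last column: B$B20
Original string S is at sorted index 1

Answer: B$B20
1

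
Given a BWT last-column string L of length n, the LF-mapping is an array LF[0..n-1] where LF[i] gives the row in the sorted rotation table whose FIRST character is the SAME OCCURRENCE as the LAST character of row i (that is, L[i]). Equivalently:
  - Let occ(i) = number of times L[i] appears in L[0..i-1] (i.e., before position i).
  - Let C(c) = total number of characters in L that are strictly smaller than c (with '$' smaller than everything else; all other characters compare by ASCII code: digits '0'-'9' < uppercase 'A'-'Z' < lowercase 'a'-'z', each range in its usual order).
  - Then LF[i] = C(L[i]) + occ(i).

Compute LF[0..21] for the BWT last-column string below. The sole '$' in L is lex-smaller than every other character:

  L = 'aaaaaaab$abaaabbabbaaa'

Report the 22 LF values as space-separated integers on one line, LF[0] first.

Answer: 1 2 3 4 5 6 7 16 0 8 17 9 10 11 18 19 12 20 21 13 14 15

Derivation:
Char counts: '$':1, 'a':15, 'b':6
C (first-col start): C('$')=0, C('a')=1, C('b')=16
L[0]='a': occ=0, LF[0]=C('a')+0=1+0=1
L[1]='a': occ=1, LF[1]=C('a')+1=1+1=2
L[2]='a': occ=2, LF[2]=C('a')+2=1+2=3
L[3]='a': occ=3, LF[3]=C('a')+3=1+3=4
L[4]='a': occ=4, LF[4]=C('a')+4=1+4=5
L[5]='a': occ=5, LF[5]=C('a')+5=1+5=6
L[6]='a': occ=6, LF[6]=C('a')+6=1+6=7
L[7]='b': occ=0, LF[7]=C('b')+0=16+0=16
L[8]='$': occ=0, LF[8]=C('$')+0=0+0=0
L[9]='a': occ=7, LF[9]=C('a')+7=1+7=8
L[10]='b': occ=1, LF[10]=C('b')+1=16+1=17
L[11]='a': occ=8, LF[11]=C('a')+8=1+8=9
L[12]='a': occ=9, LF[12]=C('a')+9=1+9=10
L[13]='a': occ=10, LF[13]=C('a')+10=1+10=11
L[14]='b': occ=2, LF[14]=C('b')+2=16+2=18
L[15]='b': occ=3, LF[15]=C('b')+3=16+3=19
L[16]='a': occ=11, LF[16]=C('a')+11=1+11=12
L[17]='b': occ=4, LF[17]=C('b')+4=16+4=20
L[18]='b': occ=5, LF[18]=C('b')+5=16+5=21
L[19]='a': occ=12, LF[19]=C('a')+12=1+12=13
L[20]='a': occ=13, LF[20]=C('a')+13=1+13=14
L[21]='a': occ=14, LF[21]=C('a')+14=1+14=15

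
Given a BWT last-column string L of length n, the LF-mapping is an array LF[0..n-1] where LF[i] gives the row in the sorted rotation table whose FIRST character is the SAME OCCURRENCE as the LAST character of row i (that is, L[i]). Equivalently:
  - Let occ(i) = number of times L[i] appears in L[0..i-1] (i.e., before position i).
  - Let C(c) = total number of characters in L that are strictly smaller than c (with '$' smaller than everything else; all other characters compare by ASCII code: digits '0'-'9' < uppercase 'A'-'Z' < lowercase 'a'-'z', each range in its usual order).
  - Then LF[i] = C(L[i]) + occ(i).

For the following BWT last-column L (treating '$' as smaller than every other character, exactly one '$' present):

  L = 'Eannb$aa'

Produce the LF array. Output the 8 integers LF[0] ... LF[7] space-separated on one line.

Answer: 1 2 6 7 5 0 3 4

Derivation:
Char counts: '$':1, 'E':1, 'a':3, 'b':1, 'n':2
C (first-col start): C('$')=0, C('E')=1, C('a')=2, C('b')=5, C('n')=6
L[0]='E': occ=0, LF[0]=C('E')+0=1+0=1
L[1]='a': occ=0, LF[1]=C('a')+0=2+0=2
L[2]='n': occ=0, LF[2]=C('n')+0=6+0=6
L[3]='n': occ=1, LF[3]=C('n')+1=6+1=7
L[4]='b': occ=0, LF[4]=C('b')+0=5+0=5
L[5]='$': occ=0, LF[5]=C('$')+0=0+0=0
L[6]='a': occ=1, LF[6]=C('a')+1=2+1=3
L[7]='a': occ=2, LF[7]=C('a')+2=2+2=4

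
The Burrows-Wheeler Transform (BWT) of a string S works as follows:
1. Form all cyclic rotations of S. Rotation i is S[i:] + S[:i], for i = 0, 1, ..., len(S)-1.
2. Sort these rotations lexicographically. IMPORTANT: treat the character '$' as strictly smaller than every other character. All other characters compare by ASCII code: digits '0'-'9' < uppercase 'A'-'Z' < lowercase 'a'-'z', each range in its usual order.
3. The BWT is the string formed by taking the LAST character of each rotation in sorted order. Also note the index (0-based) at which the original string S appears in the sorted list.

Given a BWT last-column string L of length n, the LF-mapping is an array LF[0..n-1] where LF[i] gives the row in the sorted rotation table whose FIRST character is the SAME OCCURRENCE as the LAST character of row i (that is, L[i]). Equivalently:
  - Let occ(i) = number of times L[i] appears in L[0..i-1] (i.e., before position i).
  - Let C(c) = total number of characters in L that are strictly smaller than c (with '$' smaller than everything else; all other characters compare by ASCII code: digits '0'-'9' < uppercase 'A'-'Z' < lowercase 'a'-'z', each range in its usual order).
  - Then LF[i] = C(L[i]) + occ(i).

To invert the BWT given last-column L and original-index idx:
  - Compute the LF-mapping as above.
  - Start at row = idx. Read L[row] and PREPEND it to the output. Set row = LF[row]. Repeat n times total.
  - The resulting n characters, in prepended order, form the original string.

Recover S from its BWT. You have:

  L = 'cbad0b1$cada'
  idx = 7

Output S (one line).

Answer: badda1b0acc$

Derivation:
LF mapping: 8 6 3 10 1 7 2 0 9 4 11 5
Walk LF starting at row 7, prepending L[row]:
  step 1: row=7, L[7]='$', prepend. Next row=LF[7]=0
  step 2: row=0, L[0]='c', prepend. Next row=LF[0]=8
  step 3: row=8, L[8]='c', prepend. Next row=LF[8]=9
  step 4: row=9, L[9]='a', prepend. Next row=LF[9]=4
  step 5: row=4, L[4]='0', prepend. Next row=LF[4]=1
  step 6: row=1, L[1]='b', prepend. Next row=LF[1]=6
  step 7: row=6, L[6]='1', prepend. Next row=LF[6]=2
  step 8: row=2, L[2]='a', prepend. Next row=LF[2]=3
  step 9: row=3, L[3]='d', prepend. Next row=LF[3]=10
  step 10: row=10, L[10]='d', prepend. Next row=LF[10]=11
  step 11: row=11, L[11]='a', prepend. Next row=LF[11]=5
  step 12: row=5, L[5]='b', prepend. Next row=LF[5]=7
Reversed output: badda1b0acc$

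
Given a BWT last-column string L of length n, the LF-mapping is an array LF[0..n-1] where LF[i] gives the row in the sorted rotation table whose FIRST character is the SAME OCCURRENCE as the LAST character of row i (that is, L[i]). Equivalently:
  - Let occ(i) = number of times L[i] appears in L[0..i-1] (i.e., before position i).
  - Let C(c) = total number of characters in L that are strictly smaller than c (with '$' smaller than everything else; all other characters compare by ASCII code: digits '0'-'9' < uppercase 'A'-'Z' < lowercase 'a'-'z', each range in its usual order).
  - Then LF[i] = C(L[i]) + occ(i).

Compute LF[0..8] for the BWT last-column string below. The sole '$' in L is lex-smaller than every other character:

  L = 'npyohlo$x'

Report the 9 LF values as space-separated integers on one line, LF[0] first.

Char counts: '$':1, 'h':1, 'l':1, 'n':1, 'o':2, 'p':1, 'x':1, 'y':1
C (first-col start): C('$')=0, C('h')=1, C('l')=2, C('n')=3, C('o')=4, C('p')=6, C('x')=7, C('y')=8
L[0]='n': occ=0, LF[0]=C('n')+0=3+0=3
L[1]='p': occ=0, LF[1]=C('p')+0=6+0=6
L[2]='y': occ=0, LF[2]=C('y')+0=8+0=8
L[3]='o': occ=0, LF[3]=C('o')+0=4+0=4
L[4]='h': occ=0, LF[4]=C('h')+0=1+0=1
L[5]='l': occ=0, LF[5]=C('l')+0=2+0=2
L[6]='o': occ=1, LF[6]=C('o')+1=4+1=5
L[7]='$': occ=0, LF[7]=C('$')+0=0+0=0
L[8]='x': occ=0, LF[8]=C('x')+0=7+0=7

Answer: 3 6 8 4 1 2 5 0 7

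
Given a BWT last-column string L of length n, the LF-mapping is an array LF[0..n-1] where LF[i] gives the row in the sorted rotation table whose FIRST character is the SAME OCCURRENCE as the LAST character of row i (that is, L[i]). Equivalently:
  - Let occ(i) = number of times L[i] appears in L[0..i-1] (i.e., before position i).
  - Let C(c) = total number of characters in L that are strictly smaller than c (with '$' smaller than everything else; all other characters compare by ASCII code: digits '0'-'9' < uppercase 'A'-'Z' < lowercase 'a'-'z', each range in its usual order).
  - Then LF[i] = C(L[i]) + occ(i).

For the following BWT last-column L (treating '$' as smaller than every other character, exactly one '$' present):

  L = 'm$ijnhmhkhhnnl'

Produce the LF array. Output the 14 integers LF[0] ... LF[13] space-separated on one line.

Answer: 9 0 5 6 11 1 10 2 7 3 4 12 13 8

Derivation:
Char counts: '$':1, 'h':4, 'i':1, 'j':1, 'k':1, 'l':1, 'm':2, 'n':3
C (first-col start): C('$')=0, C('h')=1, C('i')=5, C('j')=6, C('k')=7, C('l')=8, C('m')=9, C('n')=11
L[0]='m': occ=0, LF[0]=C('m')+0=9+0=9
L[1]='$': occ=0, LF[1]=C('$')+0=0+0=0
L[2]='i': occ=0, LF[2]=C('i')+0=5+0=5
L[3]='j': occ=0, LF[3]=C('j')+0=6+0=6
L[4]='n': occ=0, LF[4]=C('n')+0=11+0=11
L[5]='h': occ=0, LF[5]=C('h')+0=1+0=1
L[6]='m': occ=1, LF[6]=C('m')+1=9+1=10
L[7]='h': occ=1, LF[7]=C('h')+1=1+1=2
L[8]='k': occ=0, LF[8]=C('k')+0=7+0=7
L[9]='h': occ=2, LF[9]=C('h')+2=1+2=3
L[10]='h': occ=3, LF[10]=C('h')+3=1+3=4
L[11]='n': occ=1, LF[11]=C('n')+1=11+1=12
L[12]='n': occ=2, LF[12]=C('n')+2=11+2=13
L[13]='l': occ=0, LF[13]=C('l')+0=8+0=8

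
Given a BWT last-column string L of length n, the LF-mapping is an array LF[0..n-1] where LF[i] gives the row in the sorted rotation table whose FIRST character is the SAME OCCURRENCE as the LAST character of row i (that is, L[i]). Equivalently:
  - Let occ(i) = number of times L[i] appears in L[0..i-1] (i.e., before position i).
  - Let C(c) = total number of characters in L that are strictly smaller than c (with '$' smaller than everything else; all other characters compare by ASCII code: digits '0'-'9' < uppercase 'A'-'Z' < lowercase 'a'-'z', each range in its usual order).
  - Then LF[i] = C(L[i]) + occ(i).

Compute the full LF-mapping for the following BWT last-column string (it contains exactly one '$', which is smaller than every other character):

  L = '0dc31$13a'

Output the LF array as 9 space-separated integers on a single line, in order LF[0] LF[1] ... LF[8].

Char counts: '$':1, '0':1, '1':2, '3':2, 'a':1, 'c':1, 'd':1
C (first-col start): C('$')=0, C('0')=1, C('1')=2, C('3')=4, C('a')=6, C('c')=7, C('d')=8
L[0]='0': occ=0, LF[0]=C('0')+0=1+0=1
L[1]='d': occ=0, LF[1]=C('d')+0=8+0=8
L[2]='c': occ=0, LF[2]=C('c')+0=7+0=7
L[3]='3': occ=0, LF[3]=C('3')+0=4+0=4
L[4]='1': occ=0, LF[4]=C('1')+0=2+0=2
L[5]='$': occ=0, LF[5]=C('$')+0=0+0=0
L[6]='1': occ=1, LF[6]=C('1')+1=2+1=3
L[7]='3': occ=1, LF[7]=C('3')+1=4+1=5
L[8]='a': occ=0, LF[8]=C('a')+0=6+0=6

Answer: 1 8 7 4 2 0 3 5 6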